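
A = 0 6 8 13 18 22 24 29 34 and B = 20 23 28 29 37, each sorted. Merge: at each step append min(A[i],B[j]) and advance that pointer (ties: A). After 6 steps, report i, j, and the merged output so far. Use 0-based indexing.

i=5, j=1, merged so far=[0, 6, 8, 13, 18, 20]

i=0 j=0: A[i]=0<=B[j]=20 take 0, i++
i=1 j=0: A[i]=6<=B[j]=20 take 6, i++
i=2 j=0: A[i]=8<=B[j]=20 take 8, i++
i=3 j=0: A[i]=13<=B[j]=20 take 13, i++
i=4 j=0: A[i]=18<=B[j]=20 take 18, i++
i=5 j=0: A[i]=22>B[j]=20 take 20, j++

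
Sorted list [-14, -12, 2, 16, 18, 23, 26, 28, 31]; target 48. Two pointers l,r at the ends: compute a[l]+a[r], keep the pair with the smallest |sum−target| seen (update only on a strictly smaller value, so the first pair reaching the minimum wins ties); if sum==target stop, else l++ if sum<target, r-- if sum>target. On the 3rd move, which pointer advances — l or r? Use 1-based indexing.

l

[1,9] -14+31=17 d=31 * → l++
[2,9] -12+31=19 d=29 * → l++
[3,9] 2+31=33 d=15 * → l++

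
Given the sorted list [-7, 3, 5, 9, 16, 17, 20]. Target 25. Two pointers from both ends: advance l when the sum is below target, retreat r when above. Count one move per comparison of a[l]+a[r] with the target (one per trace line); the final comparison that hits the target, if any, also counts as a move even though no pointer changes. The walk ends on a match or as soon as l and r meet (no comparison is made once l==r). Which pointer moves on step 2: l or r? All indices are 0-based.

l

l=0 r=6: -7+20=13 <25, l++
l=1 r=6: 3+20=23 <25, l++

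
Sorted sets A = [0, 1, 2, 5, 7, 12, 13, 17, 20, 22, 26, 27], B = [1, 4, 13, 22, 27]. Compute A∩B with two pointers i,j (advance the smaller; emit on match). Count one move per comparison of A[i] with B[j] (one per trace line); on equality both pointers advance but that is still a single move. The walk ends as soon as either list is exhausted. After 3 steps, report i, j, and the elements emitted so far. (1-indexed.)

i=4, j=2, emitted=[1]

i=1 j=1: 0<1, i++
i=2 j=1: 1==1 emit, i++,j++
i=3 j=2: 2<4, i++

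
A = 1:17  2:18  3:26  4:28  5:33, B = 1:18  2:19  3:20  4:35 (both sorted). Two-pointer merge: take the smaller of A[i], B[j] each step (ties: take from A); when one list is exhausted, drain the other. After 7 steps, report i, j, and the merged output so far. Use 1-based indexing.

i=5, j=4, merged so far=[17, 18, 18, 19, 20, 26, 28]

i=1 j=1: A[i]=17<=B[j]=18 take 17, i++
i=2 j=1: A[i]=18<=B[j]=18 take 18, i++
i=3 j=1: A[i]=26>B[j]=18 take 18, j++
i=3 j=2: A[i]=26>B[j]=19 take 19, j++
i=3 j=3: A[i]=26>B[j]=20 take 20, j++
i=3 j=4: A[i]=26<=B[j]=35 take 26, i++
i=4 j=4: A[i]=28<=B[j]=35 take 28, i++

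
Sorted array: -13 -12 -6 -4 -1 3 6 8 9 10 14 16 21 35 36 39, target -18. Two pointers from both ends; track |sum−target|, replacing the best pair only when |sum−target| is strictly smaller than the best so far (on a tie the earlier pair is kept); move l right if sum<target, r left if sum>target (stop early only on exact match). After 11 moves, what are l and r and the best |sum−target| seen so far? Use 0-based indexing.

l=0, r=4, best |Δ|=8

l=0 r=15: -13+39=26 d=44 *, r--
l=0 r=14: -13+36=23 d=41 *, r--
l=0 r=13: -13+35=22 d=40 *, r--
l=0 r=12: -13+21=8 d=26 *, r--
l=0 r=11: -13+16=3 d=21 *, r--
l=0 r=10: -13+14=1 d=19 *, r--
l=0 r=9: -13+10=-3 d=15 *, r--
l=0 r=8: -13+9=-4 d=14 *, r--
l=0 r=7: -13+8=-5 d=13 *, r--
l=0 r=6: -13+6=-7 d=11 *, r--
l=0 r=5: -13+3=-10 d=8 *, r--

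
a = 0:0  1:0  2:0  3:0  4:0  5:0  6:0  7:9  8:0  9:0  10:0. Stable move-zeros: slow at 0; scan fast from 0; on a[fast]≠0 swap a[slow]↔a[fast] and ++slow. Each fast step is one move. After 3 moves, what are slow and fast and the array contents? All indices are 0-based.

slow=0 fast=0: a[fast]=0, fast++
slow=0 fast=1: a[fast]=0, fast++
slow=0 fast=2: a[fast]=0, fast++

slow=0, fast=3, a=[0, 0, 0, 0, 0, 0, 0, 9, 0, 0, 0]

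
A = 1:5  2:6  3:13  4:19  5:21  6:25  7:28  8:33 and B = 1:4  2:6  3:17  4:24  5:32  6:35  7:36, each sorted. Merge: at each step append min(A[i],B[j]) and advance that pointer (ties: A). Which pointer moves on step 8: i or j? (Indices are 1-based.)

i

i=1 j=1: A[i]=5>B[j]=4 take 4, j++
i=1 j=2: A[i]=5<=B[j]=6 take 5, i++
i=2 j=2: A[i]=6<=B[j]=6 take 6, i++
i=3 j=2: A[i]=13>B[j]=6 take 6, j++
i=3 j=3: A[i]=13<=B[j]=17 take 13, i++
i=4 j=3: A[i]=19>B[j]=17 take 17, j++
i=4 j=4: A[i]=19<=B[j]=24 take 19, i++
i=5 j=4: A[i]=21<=B[j]=24 take 21, i++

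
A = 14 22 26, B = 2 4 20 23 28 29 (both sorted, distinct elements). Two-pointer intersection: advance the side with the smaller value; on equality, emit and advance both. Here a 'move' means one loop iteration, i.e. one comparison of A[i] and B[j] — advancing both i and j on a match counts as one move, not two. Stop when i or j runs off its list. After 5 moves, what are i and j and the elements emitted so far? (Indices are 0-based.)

i=0 j=0: 14>2, j++
i=0 j=1: 14>4, j++
i=0 j=2: 14<20, i++
i=1 j=2: 22>20, j++
i=1 j=3: 22<23, i++

i=2, j=3, emitted=[]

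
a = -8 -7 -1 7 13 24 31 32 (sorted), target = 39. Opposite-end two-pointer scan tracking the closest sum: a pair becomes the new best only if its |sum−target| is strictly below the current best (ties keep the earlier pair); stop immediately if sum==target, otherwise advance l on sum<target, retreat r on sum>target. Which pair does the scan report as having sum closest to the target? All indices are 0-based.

[0,7] -8+32=24 d=15 * → l++
[1,7] -7+32=25 d=14 * → l++
[2,7] -1+32=31 d=8 * → l++
[3,7] 7+32=39 d=0 * → stop

pair (7, 32) with sum 39 (|Δ|=0)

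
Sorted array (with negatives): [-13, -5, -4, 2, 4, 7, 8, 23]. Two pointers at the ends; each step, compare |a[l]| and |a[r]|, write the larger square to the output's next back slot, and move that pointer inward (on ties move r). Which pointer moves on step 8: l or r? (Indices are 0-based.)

l=0 r=7: |-13|<=|23| out[7]=529, r--
l=0 r=6: |-13|>|8| out[6]=169, l++
l=1 r=6: |-5|<=|8| out[5]=64, r--
l=1 r=5: |-5|<=|7| out[4]=49, r--
l=1 r=4: |-5|>|4| out[3]=25, l++
l=2 r=4: |-4|<=|4| out[2]=16, r--
l=2 r=3: |-4|>|2| out[1]=16, l++
l=3 r=3: |2|<=|2| out[0]=4, r--

r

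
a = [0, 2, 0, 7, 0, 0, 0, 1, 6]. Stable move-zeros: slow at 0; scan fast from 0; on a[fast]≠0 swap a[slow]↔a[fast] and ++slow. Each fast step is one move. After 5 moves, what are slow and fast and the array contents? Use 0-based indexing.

slow=2, fast=5, a=[2, 7, 0, 0, 0, 0, 0, 1, 6]

(s=0,f=0) a[fast]=0 → fast++
(s=0,f=1) a[fast]=2≠0 swap→a[0]=2 → slow++,fast++
(s=1,f=2) a[fast]=0 → fast++
(s=1,f=3) a[fast]=7≠0 swap→a[1]=7 → slow++,fast++
(s=2,f=4) a[fast]=0 → fast++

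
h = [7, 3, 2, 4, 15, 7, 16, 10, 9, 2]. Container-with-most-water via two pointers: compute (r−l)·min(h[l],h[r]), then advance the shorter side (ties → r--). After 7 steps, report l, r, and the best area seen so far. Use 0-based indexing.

l=4, r=6, best area=56

[0,9] min(7,2)*9=18 best=18 * → r--
[0,8] min(7,9)*8=56 best=56 * → l++
[1,8] min(3,9)*7=21 best=56 → l++
[2,8] min(2,9)*6=12 best=56 → l++
[3,8] min(4,9)*5=20 best=56 → l++
[4,8] min(15,9)*4=36 best=56 → r--
[4,7] min(15,10)*3=30 best=56 → r--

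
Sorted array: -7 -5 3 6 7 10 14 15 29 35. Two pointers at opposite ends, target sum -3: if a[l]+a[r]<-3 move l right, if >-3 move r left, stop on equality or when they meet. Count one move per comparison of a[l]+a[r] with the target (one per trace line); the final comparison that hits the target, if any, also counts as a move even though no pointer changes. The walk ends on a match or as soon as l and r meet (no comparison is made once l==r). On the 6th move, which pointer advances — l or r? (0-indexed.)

r

[0,9] -7+35=28 >-3 → r--
[0,8] -7+29=22 >-3 → r--
[0,7] -7+15=8 >-3 → r--
[0,6] -7+14=7 >-3 → r--
[0,5] -7+10=3 >-3 → r--
[0,4] -7+7=0 >-3 → r--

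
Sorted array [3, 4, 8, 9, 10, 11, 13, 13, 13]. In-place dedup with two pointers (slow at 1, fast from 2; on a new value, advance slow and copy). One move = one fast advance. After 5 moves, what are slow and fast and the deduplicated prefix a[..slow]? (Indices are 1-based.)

(s=1,f=2) a[fast]=4≠a[slow]=3 write a[2]=4 → slow++,fast++
(s=2,f=3) a[fast]=8≠a[slow]=4 write a[3]=8 → slow++,fast++
(s=3,f=4) a[fast]=9≠a[slow]=8 write a[4]=9 → slow++,fast++
(s=4,f=5) a[fast]=10≠a[slow]=9 write a[5]=10 → slow++,fast++
(s=5,f=6) a[fast]=11≠a[slow]=10 write a[6]=11 → slow++,fast++

slow=6, fast=7, prefix=[3, 4, 8, 9, 10, 11]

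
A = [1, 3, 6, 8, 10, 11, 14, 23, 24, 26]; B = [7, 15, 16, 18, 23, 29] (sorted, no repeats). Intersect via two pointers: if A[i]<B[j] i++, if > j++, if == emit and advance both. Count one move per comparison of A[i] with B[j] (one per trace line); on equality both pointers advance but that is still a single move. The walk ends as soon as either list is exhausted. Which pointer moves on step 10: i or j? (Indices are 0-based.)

j

i=0 j=0: 1<7, i++
i=1 j=0: 3<7, i++
i=2 j=0: 6<7, i++
i=3 j=0: 8>7, j++
i=3 j=1: 8<15, i++
i=4 j=1: 10<15, i++
i=5 j=1: 11<15, i++
i=6 j=1: 14<15, i++
i=7 j=1: 23>15, j++
i=7 j=2: 23>16, j++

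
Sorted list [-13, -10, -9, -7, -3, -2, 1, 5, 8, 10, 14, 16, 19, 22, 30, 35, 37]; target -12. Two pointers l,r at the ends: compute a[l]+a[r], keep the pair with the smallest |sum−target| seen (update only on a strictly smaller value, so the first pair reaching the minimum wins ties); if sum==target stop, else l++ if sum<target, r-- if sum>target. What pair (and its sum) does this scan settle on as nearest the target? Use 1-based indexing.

[1,17] -13+37=24 d=36 * → r--
[1,16] -13+35=22 d=34 * → r--
[1,15] -13+30=17 d=29 * → r--
[1,14] -13+22=9 d=21 * → r--
[1,13] -13+19=6 d=18 * → r--
[1,12] -13+16=3 d=15 * → r--
[1,11] -13+14=1 d=13 * → r--
[1,10] -13+10=-3 d=9 * → r--
[1,9] -13+8=-5 d=7 * → r--
[1,8] -13+5=-8 d=4 * → r--
[1,7] -13+1=-12 d=0 * → stop

pair (-13, 1) with sum -12 (|Δ|=0)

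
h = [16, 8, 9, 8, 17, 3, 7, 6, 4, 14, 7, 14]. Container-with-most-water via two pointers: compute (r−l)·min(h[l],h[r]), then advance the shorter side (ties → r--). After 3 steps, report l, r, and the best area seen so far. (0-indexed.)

l=0, r=8, best area=154

[0,11] min(16,14)*11=154 best=154 * → r--
[0,10] min(16,7)*10=70 best=154 → r--
[0,9] min(16,14)*9=126 best=154 → r--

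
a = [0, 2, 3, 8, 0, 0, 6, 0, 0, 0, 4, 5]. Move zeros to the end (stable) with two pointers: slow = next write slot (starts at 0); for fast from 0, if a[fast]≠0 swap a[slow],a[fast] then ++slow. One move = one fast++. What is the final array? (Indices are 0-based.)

(s=0,f=0) a[fast]=0 → fast++
(s=0,f=1) a[fast]=2≠0 swap→a[0]=2 → slow++,fast++
(s=1,f=2) a[fast]=3≠0 swap→a[1]=3 → slow++,fast++
(s=2,f=3) a[fast]=8≠0 swap→a[2]=8 → slow++,fast++
(s=3,f=4) a[fast]=0 → fast++
(s=3,f=5) a[fast]=0 → fast++
(s=3,f=6) a[fast]=6≠0 swap→a[3]=6 → slow++,fast++
(s=4,f=7) a[fast]=0 → fast++
(s=4,f=8) a[fast]=0 → fast++
(s=4,f=9) a[fast]=0 → fast++
(s=4,f=10) a[fast]=4≠0 swap→a[4]=4 → slow++,fast++
(s=5,f=11) a[fast]=5≠0 swap→a[5]=5 → slow++,fast++

[2, 3, 8, 6, 4, 5, 0, 0, 0, 0, 0, 0]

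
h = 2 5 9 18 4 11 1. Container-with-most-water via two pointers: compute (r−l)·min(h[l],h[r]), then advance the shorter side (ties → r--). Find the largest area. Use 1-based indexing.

l=1 r=7: min(2,1)*6=6 best=6 *, r--
l=1 r=6: min(2,11)*5=10 best=10 *, l++
l=2 r=6: min(5,11)*4=20 best=20 *, l++
l=3 r=6: min(9,11)*3=27 best=27 *, l++
l=4 r=6: min(18,11)*2=22 best=27, r--
l=4 r=5: min(18,4)*1=4 best=27, r--

max area = 27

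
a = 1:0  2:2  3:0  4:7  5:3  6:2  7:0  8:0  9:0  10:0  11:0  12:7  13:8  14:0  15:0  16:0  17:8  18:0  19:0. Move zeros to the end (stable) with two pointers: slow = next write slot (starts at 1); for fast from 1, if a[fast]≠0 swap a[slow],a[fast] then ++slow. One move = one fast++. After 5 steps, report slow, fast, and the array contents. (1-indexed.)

(s=1,f=1) a[fast]=0 → fast++
(s=1,f=2) a[fast]=2≠0 swap→a[1]=2 → slow++,fast++
(s=2,f=3) a[fast]=0 → fast++
(s=2,f=4) a[fast]=7≠0 swap→a[2]=7 → slow++,fast++
(s=3,f=5) a[fast]=3≠0 swap→a[3]=3 → slow++,fast++

slow=4, fast=6, a=[2, 7, 3, 0, 0, 2, 0, 0, 0, 0, 0, 7, 8, 0, 0, 0, 8, 0, 0]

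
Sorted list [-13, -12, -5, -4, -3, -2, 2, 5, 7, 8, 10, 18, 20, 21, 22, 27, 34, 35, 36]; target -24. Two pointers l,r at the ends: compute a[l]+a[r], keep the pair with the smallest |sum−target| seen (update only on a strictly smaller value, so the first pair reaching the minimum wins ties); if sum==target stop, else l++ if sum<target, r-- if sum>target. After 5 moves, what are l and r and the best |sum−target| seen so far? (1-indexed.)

l=1, r=14, best |Δ|=33

[1,19] -13+36=23 d=47 * → r--
[1,18] -13+35=22 d=46 * → r--
[1,17] -13+34=21 d=45 * → r--
[1,16] -13+27=14 d=38 * → r--
[1,15] -13+22=9 d=33 * → r--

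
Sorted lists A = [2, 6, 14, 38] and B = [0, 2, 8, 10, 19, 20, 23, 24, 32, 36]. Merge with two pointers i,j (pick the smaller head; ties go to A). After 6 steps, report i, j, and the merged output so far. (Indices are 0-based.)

i=0 j=0: A[i]=2>B[j]=0 take 0, j++
i=0 j=1: A[i]=2<=B[j]=2 take 2, i++
i=1 j=1: A[i]=6>B[j]=2 take 2, j++
i=1 j=2: A[i]=6<=B[j]=8 take 6, i++
i=2 j=2: A[i]=14>B[j]=8 take 8, j++
i=2 j=3: A[i]=14>B[j]=10 take 10, j++

i=2, j=4, merged so far=[0, 2, 2, 6, 8, 10]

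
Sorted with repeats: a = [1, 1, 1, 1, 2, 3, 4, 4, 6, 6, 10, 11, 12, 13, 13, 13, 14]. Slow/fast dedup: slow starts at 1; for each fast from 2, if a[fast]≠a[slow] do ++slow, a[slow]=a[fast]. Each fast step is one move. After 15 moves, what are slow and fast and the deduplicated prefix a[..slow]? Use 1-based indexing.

slow=1 fast=2: a[fast]=1=a[slow] dup, fast++
slow=1 fast=3: a[fast]=1=a[slow] dup, fast++
slow=1 fast=4: a[fast]=1=a[slow] dup, fast++
slow=1 fast=5: a[fast]=2≠a[slow]=1 write a[2]=2, slow++,fast++
slow=2 fast=6: a[fast]=3≠a[slow]=2 write a[3]=3, slow++,fast++
slow=3 fast=7: a[fast]=4≠a[slow]=3 write a[4]=4, slow++,fast++
slow=4 fast=8: a[fast]=4=a[slow] dup, fast++
slow=4 fast=9: a[fast]=6≠a[slow]=4 write a[5]=6, slow++,fast++
slow=5 fast=10: a[fast]=6=a[slow] dup, fast++
slow=5 fast=11: a[fast]=10≠a[slow]=6 write a[6]=10, slow++,fast++
slow=6 fast=12: a[fast]=11≠a[slow]=10 write a[7]=11, slow++,fast++
slow=7 fast=13: a[fast]=12≠a[slow]=11 write a[8]=12, slow++,fast++
slow=8 fast=14: a[fast]=13≠a[slow]=12 write a[9]=13, slow++,fast++
slow=9 fast=15: a[fast]=13=a[slow] dup, fast++
slow=9 fast=16: a[fast]=13=a[slow] dup, fast++

slow=9, fast=17, prefix=[1, 2, 3, 4, 6, 10, 11, 12, 13]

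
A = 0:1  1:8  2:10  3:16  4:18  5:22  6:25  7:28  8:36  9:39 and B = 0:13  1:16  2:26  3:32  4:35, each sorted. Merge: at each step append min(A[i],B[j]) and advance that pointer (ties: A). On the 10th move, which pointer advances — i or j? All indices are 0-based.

j

[i=0,j=0] A[i]=1<=B[j]=13 take 1 → i++
[i=1,j=0] A[i]=8<=B[j]=13 take 8 → i++
[i=2,j=0] A[i]=10<=B[j]=13 take 10 → i++
[i=3,j=0] A[i]=16>B[j]=13 take 13 → j++
[i=3,j=1] A[i]=16<=B[j]=16 take 16 → i++
[i=4,j=1] A[i]=18>B[j]=16 take 16 → j++
[i=4,j=2] A[i]=18<=B[j]=26 take 18 → i++
[i=5,j=2] A[i]=22<=B[j]=26 take 22 → i++
[i=6,j=2] A[i]=25<=B[j]=26 take 25 → i++
[i=7,j=2] A[i]=28>B[j]=26 take 26 → j++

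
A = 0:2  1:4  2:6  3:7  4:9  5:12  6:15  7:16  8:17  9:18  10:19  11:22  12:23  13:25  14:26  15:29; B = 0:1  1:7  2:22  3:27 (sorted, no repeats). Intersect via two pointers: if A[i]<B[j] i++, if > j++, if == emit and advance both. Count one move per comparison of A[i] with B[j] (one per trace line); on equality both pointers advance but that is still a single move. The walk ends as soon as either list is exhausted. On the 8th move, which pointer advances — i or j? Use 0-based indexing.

i

i=0 j=0: 2>1, j++
i=0 j=1: 2<7, i++
i=1 j=1: 4<7, i++
i=2 j=1: 6<7, i++
i=3 j=1: 7==7 emit, i++,j++
i=4 j=2: 9<22, i++
i=5 j=2: 12<22, i++
i=6 j=2: 15<22, i++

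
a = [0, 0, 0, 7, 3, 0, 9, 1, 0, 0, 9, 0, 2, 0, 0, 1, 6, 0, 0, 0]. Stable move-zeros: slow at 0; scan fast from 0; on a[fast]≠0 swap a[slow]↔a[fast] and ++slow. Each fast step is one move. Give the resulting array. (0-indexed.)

[7, 3, 9, 1, 9, 2, 1, 6, 0, 0, 0, 0, 0, 0, 0, 0, 0, 0, 0, 0]

slow=0 fast=0: a[fast]=0, fast++
slow=0 fast=1: a[fast]=0, fast++
slow=0 fast=2: a[fast]=0, fast++
slow=0 fast=3: a[fast]=7≠0 swap→a[0]=7, slow++,fast++
slow=1 fast=4: a[fast]=3≠0 swap→a[1]=3, slow++,fast++
slow=2 fast=5: a[fast]=0, fast++
slow=2 fast=6: a[fast]=9≠0 swap→a[2]=9, slow++,fast++
slow=3 fast=7: a[fast]=1≠0 swap→a[3]=1, slow++,fast++
slow=4 fast=8: a[fast]=0, fast++
slow=4 fast=9: a[fast]=0, fast++
slow=4 fast=10: a[fast]=9≠0 swap→a[4]=9, slow++,fast++
slow=5 fast=11: a[fast]=0, fast++
slow=5 fast=12: a[fast]=2≠0 swap→a[5]=2, slow++,fast++
slow=6 fast=13: a[fast]=0, fast++
slow=6 fast=14: a[fast]=0, fast++
slow=6 fast=15: a[fast]=1≠0 swap→a[6]=1, slow++,fast++
slow=7 fast=16: a[fast]=6≠0 swap→a[7]=6, slow++,fast++
slow=8 fast=17: a[fast]=0, fast++
slow=8 fast=18: a[fast]=0, fast++
slow=8 fast=19: a[fast]=0, fast++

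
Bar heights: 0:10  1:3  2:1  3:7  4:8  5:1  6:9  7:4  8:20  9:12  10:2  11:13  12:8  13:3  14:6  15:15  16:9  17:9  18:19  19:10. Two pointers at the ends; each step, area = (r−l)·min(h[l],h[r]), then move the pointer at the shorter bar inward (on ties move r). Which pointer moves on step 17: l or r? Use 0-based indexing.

[0,19] min(10,10)*19=190 best=190 * → r--
[0,18] min(10,19)*18=180 best=190 → l++
[1,18] min(3,19)*17=51 best=190 → l++
[2,18] min(1,19)*16=16 best=190 → l++
[3,18] min(7,19)*15=105 best=190 → l++
[4,18] min(8,19)*14=112 best=190 → l++
[5,18] min(1,19)*13=13 best=190 → l++
[6,18] min(9,19)*12=108 best=190 → l++
[7,18] min(4,19)*11=44 best=190 → l++
[8,18] min(20,19)*10=190 best=190 → r--
[8,17] min(20,9)*9=81 best=190 → r--
[8,16] min(20,9)*8=72 best=190 → r--
[8,15] min(20,15)*7=105 best=190 → r--
[8,14] min(20,6)*6=36 best=190 → r--
[8,13] min(20,3)*5=15 best=190 → r--
[8,12] min(20,8)*4=32 best=190 → r--
[8,11] min(20,13)*3=39 best=190 → r--

r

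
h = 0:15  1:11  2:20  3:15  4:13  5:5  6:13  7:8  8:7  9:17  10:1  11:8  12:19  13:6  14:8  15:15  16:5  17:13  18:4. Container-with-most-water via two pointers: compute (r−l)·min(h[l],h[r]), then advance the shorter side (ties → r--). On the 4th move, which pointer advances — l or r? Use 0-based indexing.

[0,18] min(15,4)*18=72 best=72 * → r--
[0,17] min(15,13)*17=221 best=221 * → r--
[0,16] min(15,5)*16=80 best=221 → r--
[0,15] min(15,15)*15=225 best=225 * → r--

r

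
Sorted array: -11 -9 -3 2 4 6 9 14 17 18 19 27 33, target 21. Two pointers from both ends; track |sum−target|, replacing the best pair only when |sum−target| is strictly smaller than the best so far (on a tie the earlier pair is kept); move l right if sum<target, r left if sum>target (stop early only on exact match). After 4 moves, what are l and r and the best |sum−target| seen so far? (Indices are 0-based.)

l=0 r=12: -11+33=22 d=1 *, r--
l=0 r=11: -11+27=16 d=5, l++
l=1 r=11: -9+27=18 d=3, l++
l=2 r=11: -3+27=24 d=3, r--

l=2, r=10, best |Δ|=1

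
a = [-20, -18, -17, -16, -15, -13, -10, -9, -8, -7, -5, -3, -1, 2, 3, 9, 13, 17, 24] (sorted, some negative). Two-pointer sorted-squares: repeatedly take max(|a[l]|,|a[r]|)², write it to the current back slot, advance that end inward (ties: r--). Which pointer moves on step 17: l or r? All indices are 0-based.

l

l=0 r=18: |-20|<=|24| out[18]=576, r--
l=0 r=17: |-20|>|17| out[17]=400, l++
l=1 r=17: |-18|>|17| out[16]=324, l++
l=2 r=17: |-17|<=|17| out[15]=289, r--
l=2 r=16: |-17|>|13| out[14]=289, l++
l=3 r=16: |-16|>|13| out[13]=256, l++
l=4 r=16: |-15|>|13| out[12]=225, l++
l=5 r=16: |-13|<=|13| out[11]=169, r--
l=5 r=15: |-13|>|9| out[10]=169, l++
l=6 r=15: |-10|>|9| out[9]=100, l++
l=7 r=15: |-9|<=|9| out[8]=81, r--
l=7 r=14: |-9|>|3| out[7]=81, l++
l=8 r=14: |-8|>|3| out[6]=64, l++
l=9 r=14: |-7|>|3| out[5]=49, l++
l=10 r=14: |-5|>|3| out[4]=25, l++
l=11 r=14: |-3|<=|3| out[3]=9, r--
l=11 r=13: |-3|>|2| out[2]=9, l++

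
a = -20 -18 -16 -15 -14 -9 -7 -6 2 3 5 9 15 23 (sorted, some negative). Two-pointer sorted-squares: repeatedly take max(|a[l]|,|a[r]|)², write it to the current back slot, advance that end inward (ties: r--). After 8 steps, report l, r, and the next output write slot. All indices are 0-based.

[0,13] |-20|<=|23| out[13]=529 → r--
[0,12] |-20|>|15| out[12]=400 → l++
[1,12] |-18|>|15| out[11]=324 → l++
[2,12] |-16|>|15| out[10]=256 → l++
[3,12] |-15|<=|15| out[9]=225 → r--
[3,11] |-15|>|9| out[8]=225 → l++
[4,11] |-14|>|9| out[7]=196 → l++
[5,11] |-9|<=|9| out[6]=81 → r--

l=5, r=10, next write slot=5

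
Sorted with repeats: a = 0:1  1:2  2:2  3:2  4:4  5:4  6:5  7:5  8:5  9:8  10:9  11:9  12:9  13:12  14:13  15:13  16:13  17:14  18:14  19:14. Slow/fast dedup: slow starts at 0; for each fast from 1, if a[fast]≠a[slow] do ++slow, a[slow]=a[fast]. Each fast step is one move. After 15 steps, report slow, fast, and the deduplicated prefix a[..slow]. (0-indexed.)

slow=0 fast=1: a[fast]=2≠a[slow]=1 write a[1]=2, slow++,fast++
slow=1 fast=2: a[fast]=2=a[slow] dup, fast++
slow=1 fast=3: a[fast]=2=a[slow] dup, fast++
slow=1 fast=4: a[fast]=4≠a[slow]=2 write a[2]=4, slow++,fast++
slow=2 fast=5: a[fast]=4=a[slow] dup, fast++
slow=2 fast=6: a[fast]=5≠a[slow]=4 write a[3]=5, slow++,fast++
slow=3 fast=7: a[fast]=5=a[slow] dup, fast++
slow=3 fast=8: a[fast]=5=a[slow] dup, fast++
slow=3 fast=9: a[fast]=8≠a[slow]=5 write a[4]=8, slow++,fast++
slow=4 fast=10: a[fast]=9≠a[slow]=8 write a[5]=9, slow++,fast++
slow=5 fast=11: a[fast]=9=a[slow] dup, fast++
slow=5 fast=12: a[fast]=9=a[slow] dup, fast++
slow=5 fast=13: a[fast]=12≠a[slow]=9 write a[6]=12, slow++,fast++
slow=6 fast=14: a[fast]=13≠a[slow]=12 write a[7]=13, slow++,fast++
slow=7 fast=15: a[fast]=13=a[slow] dup, fast++

slow=7, fast=16, prefix=[1, 2, 4, 5, 8, 9, 12, 13]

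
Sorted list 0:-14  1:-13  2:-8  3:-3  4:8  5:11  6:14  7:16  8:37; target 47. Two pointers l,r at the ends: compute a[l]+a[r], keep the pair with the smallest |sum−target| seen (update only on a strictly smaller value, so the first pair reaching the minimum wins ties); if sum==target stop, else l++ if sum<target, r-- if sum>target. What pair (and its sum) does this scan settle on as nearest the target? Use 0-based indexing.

pair (11, 37) with sum 48 (|Δ|=1)

[0,8] -14+37=23 d=24 * → l++
[1,8] -13+37=24 d=23 * → l++
[2,8] -8+37=29 d=18 * → l++
[3,8] -3+37=34 d=13 * → l++
[4,8] 8+37=45 d=2 * → l++
[5,8] 11+37=48 d=1 * → r--
[5,7] 11+16=27 d=20 → l++
[6,7] 14+16=30 d=17 → l++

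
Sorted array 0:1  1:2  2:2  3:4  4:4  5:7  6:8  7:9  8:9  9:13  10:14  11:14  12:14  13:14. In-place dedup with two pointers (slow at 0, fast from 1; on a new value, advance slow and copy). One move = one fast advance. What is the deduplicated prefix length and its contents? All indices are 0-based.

length 8; prefix = [1, 2, 4, 7, 8, 9, 13, 14]

(s=0,f=1) a[fast]=2≠a[slow]=1 write a[1]=2 → slow++,fast++
(s=1,f=2) a[fast]=2=a[slow] dup → fast++
(s=1,f=3) a[fast]=4≠a[slow]=2 write a[2]=4 → slow++,fast++
(s=2,f=4) a[fast]=4=a[slow] dup → fast++
(s=2,f=5) a[fast]=7≠a[slow]=4 write a[3]=7 → slow++,fast++
(s=3,f=6) a[fast]=8≠a[slow]=7 write a[4]=8 → slow++,fast++
(s=4,f=7) a[fast]=9≠a[slow]=8 write a[5]=9 → slow++,fast++
(s=5,f=8) a[fast]=9=a[slow] dup → fast++
(s=5,f=9) a[fast]=13≠a[slow]=9 write a[6]=13 → slow++,fast++
(s=6,f=10) a[fast]=14≠a[slow]=13 write a[7]=14 → slow++,fast++
(s=7,f=11) a[fast]=14=a[slow] dup → fast++
(s=7,f=12) a[fast]=14=a[slow] dup → fast++
(s=7,f=13) a[fast]=14=a[slow] dup → fast++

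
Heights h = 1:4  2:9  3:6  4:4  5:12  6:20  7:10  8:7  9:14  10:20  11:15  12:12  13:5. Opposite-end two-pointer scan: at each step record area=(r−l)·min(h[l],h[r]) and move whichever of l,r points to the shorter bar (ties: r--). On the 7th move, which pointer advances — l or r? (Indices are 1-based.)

l=1 r=13: min(4,5)*12=48 best=48 *, l++
l=2 r=13: min(9,5)*11=55 best=55 *, r--
l=2 r=12: min(9,12)*10=90 best=90 *, l++
l=3 r=12: min(6,12)*9=54 best=90, l++
l=4 r=12: min(4,12)*8=32 best=90, l++
l=5 r=12: min(12,12)*7=84 best=90, r--
l=5 r=11: min(12,15)*6=72 best=90, l++

l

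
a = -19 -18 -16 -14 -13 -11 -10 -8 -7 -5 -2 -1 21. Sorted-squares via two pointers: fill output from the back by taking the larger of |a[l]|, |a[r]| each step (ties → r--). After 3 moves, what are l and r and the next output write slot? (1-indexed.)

[1,13] |-19|<=|21| out[13]=441 → r--
[1,12] |-19|>|-1| out[12]=361 → l++
[2,12] |-18|>|-1| out[11]=324 → l++

l=3, r=12, next write slot=10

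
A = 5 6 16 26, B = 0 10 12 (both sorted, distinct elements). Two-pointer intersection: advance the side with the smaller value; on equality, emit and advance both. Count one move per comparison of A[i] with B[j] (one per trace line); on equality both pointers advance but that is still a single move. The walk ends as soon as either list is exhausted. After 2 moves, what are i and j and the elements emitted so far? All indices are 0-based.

[i=0,j=0] 5>0 → j++
[i=0,j=1] 5<10 → i++

i=1, j=1, emitted=[]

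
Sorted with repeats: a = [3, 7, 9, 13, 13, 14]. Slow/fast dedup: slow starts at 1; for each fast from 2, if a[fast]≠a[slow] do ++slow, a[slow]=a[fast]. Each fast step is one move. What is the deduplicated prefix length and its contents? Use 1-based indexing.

length 5; prefix = [3, 7, 9, 13, 14]

(s=1,f=2) a[fast]=7≠a[slow]=3 write a[2]=7 → slow++,fast++
(s=2,f=3) a[fast]=9≠a[slow]=7 write a[3]=9 → slow++,fast++
(s=3,f=4) a[fast]=13≠a[slow]=9 write a[4]=13 → slow++,fast++
(s=4,f=5) a[fast]=13=a[slow] dup → fast++
(s=4,f=6) a[fast]=14≠a[slow]=13 write a[5]=14 → slow++,fast++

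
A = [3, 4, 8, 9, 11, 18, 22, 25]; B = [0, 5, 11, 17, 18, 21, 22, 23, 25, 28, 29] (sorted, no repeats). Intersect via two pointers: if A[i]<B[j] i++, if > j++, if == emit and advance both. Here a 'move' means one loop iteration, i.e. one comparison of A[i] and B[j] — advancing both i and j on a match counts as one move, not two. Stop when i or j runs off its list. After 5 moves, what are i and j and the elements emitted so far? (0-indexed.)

i=3, j=2, emitted=[]

[i=0,j=0] 3>0 → j++
[i=0,j=1] 3<5 → i++
[i=1,j=1] 4<5 → i++
[i=2,j=1] 8>5 → j++
[i=2,j=2] 8<11 → i++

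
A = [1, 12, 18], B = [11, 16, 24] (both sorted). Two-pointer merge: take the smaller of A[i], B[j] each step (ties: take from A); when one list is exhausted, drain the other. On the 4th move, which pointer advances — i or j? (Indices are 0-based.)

i=0 j=0: A[i]=1<=B[j]=11 take 1, i++
i=1 j=0: A[i]=12>B[j]=11 take 11, j++
i=1 j=1: A[i]=12<=B[j]=16 take 12, i++
i=2 j=1: A[i]=18>B[j]=16 take 16, j++

j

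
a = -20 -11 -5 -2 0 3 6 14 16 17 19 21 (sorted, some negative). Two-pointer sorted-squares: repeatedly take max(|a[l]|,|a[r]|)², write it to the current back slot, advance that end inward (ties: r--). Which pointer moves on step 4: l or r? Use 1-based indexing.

[1,12] |-20|<=|21| out[12]=441 → r--
[1,11] |-20|>|19| out[11]=400 → l++
[2,11] |-11|<=|19| out[10]=361 → r--
[2,10] |-11|<=|17| out[9]=289 → r--

r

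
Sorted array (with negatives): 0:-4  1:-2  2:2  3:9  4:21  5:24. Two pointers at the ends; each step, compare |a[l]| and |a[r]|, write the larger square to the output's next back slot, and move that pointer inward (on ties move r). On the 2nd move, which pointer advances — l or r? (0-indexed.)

[0,5] |-4|<=|24| out[5]=576 → r--
[0,4] |-4|<=|21| out[4]=441 → r--

r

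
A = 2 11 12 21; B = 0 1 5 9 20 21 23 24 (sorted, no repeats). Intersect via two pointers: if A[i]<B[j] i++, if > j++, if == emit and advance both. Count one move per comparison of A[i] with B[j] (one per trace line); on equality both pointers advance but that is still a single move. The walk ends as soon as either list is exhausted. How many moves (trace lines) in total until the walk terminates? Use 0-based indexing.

9 moves

i=0 j=0: 2>0, j++
i=0 j=1: 2>1, j++
i=0 j=2: 2<5, i++
i=1 j=2: 11>5, j++
i=1 j=3: 11>9, j++
i=1 j=4: 11<20, i++
i=2 j=4: 12<20, i++
i=3 j=4: 21>20, j++
i=3 j=5: 21==21 emit, i++,j++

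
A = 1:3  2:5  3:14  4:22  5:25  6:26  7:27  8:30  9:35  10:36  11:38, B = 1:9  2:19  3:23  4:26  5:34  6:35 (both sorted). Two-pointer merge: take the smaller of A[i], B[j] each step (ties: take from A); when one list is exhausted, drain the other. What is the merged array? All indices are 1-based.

[3, 5, 9, 14, 19, 22, 23, 25, 26, 26, 27, 30, 34, 35, 35, 36, 38]

[i=1,j=1] A[i]=3<=B[j]=9 take 3 → i++
[i=2,j=1] A[i]=5<=B[j]=9 take 5 → i++
[i=3,j=1] A[i]=14>B[j]=9 take 9 → j++
[i=3,j=2] A[i]=14<=B[j]=19 take 14 → i++
[i=4,j=2] A[i]=22>B[j]=19 take 19 → j++
[i=4,j=3] A[i]=22<=B[j]=23 take 22 → i++
[i=5,j=3] A[i]=25>B[j]=23 take 23 → j++
[i=5,j=4] A[i]=25<=B[j]=26 take 25 → i++
[i=6,j=4] A[i]=26<=B[j]=26 take 26 → i++
[i=7,j=4] A[i]=27>B[j]=26 take 26 → j++
[i=7,j=5] A[i]=27<=B[j]=34 take 27 → i++
[i=8,j=5] A[i]=30<=B[j]=34 take 30 → i++
[i=9,j=5] A[i]=35>B[j]=34 take 34 → j++
[i=9,j=6] A[i]=35<=B[j]=35 take 35 → i++
[i=10,j=6] A[i]=36>B[j]=35 take 35 → j++
[i=10,j=7] B done, take A[i]=36 → i++
[i=11,j=7] B done, take A[i]=38 → i++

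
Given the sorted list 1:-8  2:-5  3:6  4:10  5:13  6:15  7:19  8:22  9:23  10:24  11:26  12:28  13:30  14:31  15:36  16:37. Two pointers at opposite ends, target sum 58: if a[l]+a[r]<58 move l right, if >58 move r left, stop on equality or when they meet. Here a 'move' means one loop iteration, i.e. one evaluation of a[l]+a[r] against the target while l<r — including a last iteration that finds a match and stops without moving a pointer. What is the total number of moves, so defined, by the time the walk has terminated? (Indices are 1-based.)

9 moves

l=1 r=16: -8+37=29 <58, l++
l=2 r=16: -5+37=32 <58, l++
l=3 r=16: 6+37=43 <58, l++
l=4 r=16: 10+37=47 <58, l++
l=5 r=16: 13+37=50 <58, l++
l=6 r=16: 15+37=52 <58, l++
l=7 r=16: 19+37=56 <58, l++
l=8 r=16: 22+37=59 >58, r--
l=8 r=15: 22+36=58, found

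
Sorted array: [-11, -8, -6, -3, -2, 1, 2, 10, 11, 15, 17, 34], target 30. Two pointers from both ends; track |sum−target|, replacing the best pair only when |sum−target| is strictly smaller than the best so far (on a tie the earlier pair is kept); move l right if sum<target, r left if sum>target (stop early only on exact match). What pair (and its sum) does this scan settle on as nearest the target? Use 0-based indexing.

pair (-3, 34) with sum 31 (|Δ|=1)

[0,11] -11+34=23 d=7 * → l++
[1,11] -8+34=26 d=4 * → l++
[2,11] -6+34=28 d=2 * → l++
[3,11] -3+34=31 d=1 * → r--
[3,10] -3+17=14 d=16 → l++
[4,10] -2+17=15 d=15 → l++
[5,10] 1+17=18 d=12 → l++
[6,10] 2+17=19 d=11 → l++
[7,10] 10+17=27 d=3 → l++
[8,10] 11+17=28 d=2 → l++
[9,10] 15+17=32 d=2 → r--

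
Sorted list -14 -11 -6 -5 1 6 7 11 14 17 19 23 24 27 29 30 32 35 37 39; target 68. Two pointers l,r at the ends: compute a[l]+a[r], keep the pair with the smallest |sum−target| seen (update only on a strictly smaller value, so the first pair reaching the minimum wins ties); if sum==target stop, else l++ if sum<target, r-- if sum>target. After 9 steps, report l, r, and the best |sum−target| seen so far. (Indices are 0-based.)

l=9, r=19, best |Δ|=15

[0,19] -14+39=25 d=43 * → l++
[1,19] -11+39=28 d=40 * → l++
[2,19] -6+39=33 d=35 * → l++
[3,19] -5+39=34 d=34 * → l++
[4,19] 1+39=40 d=28 * → l++
[5,19] 6+39=45 d=23 * → l++
[6,19] 7+39=46 d=22 * → l++
[7,19] 11+39=50 d=18 * → l++
[8,19] 14+39=53 d=15 * → l++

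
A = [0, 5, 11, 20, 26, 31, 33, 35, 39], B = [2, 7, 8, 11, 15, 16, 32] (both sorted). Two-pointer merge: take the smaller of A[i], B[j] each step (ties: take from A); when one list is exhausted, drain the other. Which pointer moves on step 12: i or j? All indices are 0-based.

i

[i=0,j=0] A[i]=0<=B[j]=2 take 0 → i++
[i=1,j=0] A[i]=5>B[j]=2 take 2 → j++
[i=1,j=1] A[i]=5<=B[j]=7 take 5 → i++
[i=2,j=1] A[i]=11>B[j]=7 take 7 → j++
[i=2,j=2] A[i]=11>B[j]=8 take 8 → j++
[i=2,j=3] A[i]=11<=B[j]=11 take 11 → i++
[i=3,j=3] A[i]=20>B[j]=11 take 11 → j++
[i=3,j=4] A[i]=20>B[j]=15 take 15 → j++
[i=3,j=5] A[i]=20>B[j]=16 take 16 → j++
[i=3,j=6] A[i]=20<=B[j]=32 take 20 → i++
[i=4,j=6] A[i]=26<=B[j]=32 take 26 → i++
[i=5,j=6] A[i]=31<=B[j]=32 take 31 → i++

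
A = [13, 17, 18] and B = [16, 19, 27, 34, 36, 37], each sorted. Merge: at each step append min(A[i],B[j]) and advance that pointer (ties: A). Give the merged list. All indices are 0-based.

i=0 j=0: A[i]=13<=B[j]=16 take 13, i++
i=1 j=0: A[i]=17>B[j]=16 take 16, j++
i=1 j=1: A[i]=17<=B[j]=19 take 17, i++
i=2 j=1: A[i]=18<=B[j]=19 take 18, i++
i=3 j=1: A done, take B[j]=19, j++
i=3 j=2: A done, take B[j]=27, j++
i=3 j=3: A done, take B[j]=34, j++
i=3 j=4: A done, take B[j]=36, j++
i=3 j=5: A done, take B[j]=37, j++

[13, 16, 17, 18, 19, 27, 34, 36, 37]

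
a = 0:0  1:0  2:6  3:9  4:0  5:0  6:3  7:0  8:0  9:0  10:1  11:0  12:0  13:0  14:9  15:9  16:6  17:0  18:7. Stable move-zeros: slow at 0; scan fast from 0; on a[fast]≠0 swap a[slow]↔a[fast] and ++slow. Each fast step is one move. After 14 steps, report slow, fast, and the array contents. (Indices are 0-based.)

slow=0 fast=0: a[fast]=0, fast++
slow=0 fast=1: a[fast]=0, fast++
slow=0 fast=2: a[fast]=6≠0 swap→a[0]=6, slow++,fast++
slow=1 fast=3: a[fast]=9≠0 swap→a[1]=9, slow++,fast++
slow=2 fast=4: a[fast]=0, fast++
slow=2 fast=5: a[fast]=0, fast++
slow=2 fast=6: a[fast]=3≠0 swap→a[2]=3, slow++,fast++
slow=3 fast=7: a[fast]=0, fast++
slow=3 fast=8: a[fast]=0, fast++
slow=3 fast=9: a[fast]=0, fast++
slow=3 fast=10: a[fast]=1≠0 swap→a[3]=1, slow++,fast++
slow=4 fast=11: a[fast]=0, fast++
slow=4 fast=12: a[fast]=0, fast++
slow=4 fast=13: a[fast]=0, fast++

slow=4, fast=14, a=[6, 9, 3, 1, 0, 0, 0, 0, 0, 0, 0, 0, 0, 0, 9, 9, 6, 0, 7]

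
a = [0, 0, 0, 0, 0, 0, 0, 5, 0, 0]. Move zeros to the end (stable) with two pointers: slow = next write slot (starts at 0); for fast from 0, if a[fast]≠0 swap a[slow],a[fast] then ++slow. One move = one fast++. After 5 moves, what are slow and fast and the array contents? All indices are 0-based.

slow=0, fast=5, a=[0, 0, 0, 0, 0, 0, 0, 5, 0, 0]

(s=0,f=0) a[fast]=0 → fast++
(s=0,f=1) a[fast]=0 → fast++
(s=0,f=2) a[fast]=0 → fast++
(s=0,f=3) a[fast]=0 → fast++
(s=0,f=4) a[fast]=0 → fast++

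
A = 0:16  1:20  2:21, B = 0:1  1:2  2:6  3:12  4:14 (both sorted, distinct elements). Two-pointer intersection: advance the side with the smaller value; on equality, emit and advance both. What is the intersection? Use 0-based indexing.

i=0 j=0: 16>1, j++
i=0 j=1: 16>2, j++
i=0 j=2: 16>6, j++
i=0 j=3: 16>12, j++
i=0 j=4: 16>14, j++

intersection = []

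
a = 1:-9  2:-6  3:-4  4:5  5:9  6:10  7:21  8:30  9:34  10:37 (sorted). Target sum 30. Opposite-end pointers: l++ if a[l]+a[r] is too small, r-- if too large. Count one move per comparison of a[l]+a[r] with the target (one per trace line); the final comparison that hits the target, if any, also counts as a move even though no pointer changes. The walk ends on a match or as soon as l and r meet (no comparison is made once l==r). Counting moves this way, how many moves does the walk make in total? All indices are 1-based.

4 moves

l=1 r=10: -9+37=28 <30, l++
l=2 r=10: -6+37=31 >30, r--
l=2 r=9: -6+34=28 <30, l++
l=3 r=9: -4+34=30, found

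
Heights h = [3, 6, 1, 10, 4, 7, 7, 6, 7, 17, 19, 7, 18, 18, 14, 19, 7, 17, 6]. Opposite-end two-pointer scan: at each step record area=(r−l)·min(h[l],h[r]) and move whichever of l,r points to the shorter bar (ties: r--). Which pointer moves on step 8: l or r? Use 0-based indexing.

l

[0,18] min(3,6)*18=54 best=54 * → l++
[1,18] min(6,6)*17=102 best=102 * → r--
[1,17] min(6,17)*16=96 best=102 → l++
[2,17] min(1,17)*15=15 best=102 → l++
[3,17] min(10,17)*14=140 best=140 * → l++
[4,17] min(4,17)*13=52 best=140 → l++
[5,17] min(7,17)*12=84 best=140 → l++
[6,17] min(7,17)*11=77 best=140 → l++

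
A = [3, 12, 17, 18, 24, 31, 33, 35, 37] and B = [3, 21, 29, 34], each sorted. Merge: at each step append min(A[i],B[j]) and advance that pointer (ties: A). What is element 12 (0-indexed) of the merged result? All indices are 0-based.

merged[12] = 37

[i=0,j=0] A[i]=3<=B[j]=3 take 3 → i++
[i=1,j=0] A[i]=12>B[j]=3 take 3 → j++
[i=1,j=1] A[i]=12<=B[j]=21 take 12 → i++
[i=2,j=1] A[i]=17<=B[j]=21 take 17 → i++
[i=3,j=1] A[i]=18<=B[j]=21 take 18 → i++
[i=4,j=1] A[i]=24>B[j]=21 take 21 → j++
[i=4,j=2] A[i]=24<=B[j]=29 take 24 → i++
[i=5,j=2] A[i]=31>B[j]=29 take 29 → j++
[i=5,j=3] A[i]=31<=B[j]=34 take 31 → i++
[i=6,j=3] A[i]=33<=B[j]=34 take 33 → i++
[i=7,j=3] A[i]=35>B[j]=34 take 34 → j++
[i=7,j=4] B done, take A[i]=35 → i++
[i=8,j=4] B done, take A[i]=37 → i++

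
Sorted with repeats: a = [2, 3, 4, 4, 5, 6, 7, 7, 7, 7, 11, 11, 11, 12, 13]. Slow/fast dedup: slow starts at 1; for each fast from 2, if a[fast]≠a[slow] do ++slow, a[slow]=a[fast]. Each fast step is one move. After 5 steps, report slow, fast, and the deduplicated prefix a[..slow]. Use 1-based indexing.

(s=1,f=2) a[fast]=3≠a[slow]=2 write a[2]=3 → slow++,fast++
(s=2,f=3) a[fast]=4≠a[slow]=3 write a[3]=4 → slow++,fast++
(s=3,f=4) a[fast]=4=a[slow] dup → fast++
(s=3,f=5) a[fast]=5≠a[slow]=4 write a[4]=5 → slow++,fast++
(s=4,f=6) a[fast]=6≠a[slow]=5 write a[5]=6 → slow++,fast++

slow=5, fast=7, prefix=[2, 3, 4, 5, 6]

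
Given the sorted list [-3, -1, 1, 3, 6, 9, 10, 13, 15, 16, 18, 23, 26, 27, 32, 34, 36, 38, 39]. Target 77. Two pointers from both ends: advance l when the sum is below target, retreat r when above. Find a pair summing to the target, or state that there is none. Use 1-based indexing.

[1,19] -3+39=36 <77 → l++
[2,19] -1+39=38 <77 → l++
[3,19] 1+39=40 <77 → l++
[4,19] 3+39=42 <77 → l++
[5,19] 6+39=45 <77 → l++
[6,19] 9+39=48 <77 → l++
[7,19] 10+39=49 <77 → l++
[8,19] 13+39=52 <77 → l++
[9,19] 15+39=54 <77 → l++
[10,19] 16+39=55 <77 → l++
[11,19] 18+39=57 <77 → l++
[12,19] 23+39=62 <77 → l++
[13,19] 26+39=65 <77 → l++
[14,19] 27+39=66 <77 → l++
[15,19] 32+39=71 <77 → l++
[16,19] 34+39=73 <77 → l++
[17,19] 36+39=75 <77 → l++
[18,19] 38+39=77 → found

(38, 39)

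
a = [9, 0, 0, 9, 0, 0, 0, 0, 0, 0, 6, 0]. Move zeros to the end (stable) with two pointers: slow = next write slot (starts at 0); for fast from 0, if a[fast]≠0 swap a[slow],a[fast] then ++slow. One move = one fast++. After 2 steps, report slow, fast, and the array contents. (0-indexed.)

slow=0 fast=0: a[fast]=9≠0 swap→a[0]=9, slow++,fast++
slow=1 fast=1: a[fast]=0, fast++

slow=1, fast=2, a=[9, 0, 0, 9, 0, 0, 0, 0, 0, 0, 6, 0]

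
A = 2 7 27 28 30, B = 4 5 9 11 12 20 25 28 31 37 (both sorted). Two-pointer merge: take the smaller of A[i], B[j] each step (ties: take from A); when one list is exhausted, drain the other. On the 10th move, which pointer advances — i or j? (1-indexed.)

i=1 j=1: A[i]=2<=B[j]=4 take 2, i++
i=2 j=1: A[i]=7>B[j]=4 take 4, j++
i=2 j=2: A[i]=7>B[j]=5 take 5, j++
i=2 j=3: A[i]=7<=B[j]=9 take 7, i++
i=3 j=3: A[i]=27>B[j]=9 take 9, j++
i=3 j=4: A[i]=27>B[j]=11 take 11, j++
i=3 j=5: A[i]=27>B[j]=12 take 12, j++
i=3 j=6: A[i]=27>B[j]=20 take 20, j++
i=3 j=7: A[i]=27>B[j]=25 take 25, j++
i=3 j=8: A[i]=27<=B[j]=28 take 27, i++

i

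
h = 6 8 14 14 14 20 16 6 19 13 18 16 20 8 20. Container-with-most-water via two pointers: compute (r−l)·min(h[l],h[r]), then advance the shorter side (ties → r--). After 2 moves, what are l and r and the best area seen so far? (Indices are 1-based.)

[1,15] min(6,20)*14=84 best=84 * → l++
[2,15] min(8,20)*13=104 best=104 * → l++

l=3, r=15, best area=104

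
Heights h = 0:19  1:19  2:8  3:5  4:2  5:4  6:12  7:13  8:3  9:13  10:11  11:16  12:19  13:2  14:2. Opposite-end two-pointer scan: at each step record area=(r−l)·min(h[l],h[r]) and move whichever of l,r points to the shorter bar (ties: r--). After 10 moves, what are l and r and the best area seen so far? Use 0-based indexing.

[0,14] min(19,2)*14=28 best=28 * → r--
[0,13] min(19,2)*13=26 best=28 → r--
[0,12] min(19,19)*12=228 best=228 * → r--
[0,11] min(19,16)*11=176 best=228 → r--
[0,10] min(19,11)*10=110 best=228 → r--
[0,9] min(19,13)*9=117 best=228 → r--
[0,8] min(19,3)*8=24 best=228 → r--
[0,7] min(19,13)*7=91 best=228 → r--
[0,6] min(19,12)*6=72 best=228 → r--
[0,5] min(19,4)*5=20 best=228 → r--

l=0, r=4, best area=228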